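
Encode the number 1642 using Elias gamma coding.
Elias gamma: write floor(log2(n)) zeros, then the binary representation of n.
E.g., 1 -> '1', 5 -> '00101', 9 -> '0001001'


num_bits = floor(log2(1642)) + 1 = 11
leading_zeros = num_bits - 1 = 10
binary(1642) = 11001101010

Elias gamma(1642) = '0000000000' + '11001101010' = 000000000011001101010 (21 bits)


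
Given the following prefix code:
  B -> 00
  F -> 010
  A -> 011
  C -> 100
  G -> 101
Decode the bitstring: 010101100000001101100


Decoding step by step:
Bits 010 -> F
Bits 101 -> G
Bits 100 -> C
Bits 00 -> B
Bits 00 -> B
Bits 011 -> A
Bits 011 -> A
Bits 00 -> B


Decoded message: FGCBBAAB


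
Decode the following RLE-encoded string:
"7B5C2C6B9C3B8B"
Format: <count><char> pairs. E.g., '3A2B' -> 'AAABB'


Expanding each <count><char> pair:
  7B -> 'BBBBBBB'
  5C -> 'CCCCC'
  2C -> 'CC'
  6B -> 'BBBBBB'
  9C -> 'CCCCCCCCC'
  3B -> 'BBB'
  8B -> 'BBBBBBBB'

Decoded = BBBBBBBCCCCCCCBBBBBBCCCCCCCCCBBBBBBBBBBB


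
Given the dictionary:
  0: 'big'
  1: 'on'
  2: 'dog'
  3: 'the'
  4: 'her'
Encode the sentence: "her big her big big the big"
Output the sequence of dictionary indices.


Look up each word in the dictionary:
  'her' -> 4
  'big' -> 0
  'her' -> 4
  'big' -> 0
  'big' -> 0
  'the' -> 3
  'big' -> 0

Encoded: [4, 0, 4, 0, 0, 3, 0]


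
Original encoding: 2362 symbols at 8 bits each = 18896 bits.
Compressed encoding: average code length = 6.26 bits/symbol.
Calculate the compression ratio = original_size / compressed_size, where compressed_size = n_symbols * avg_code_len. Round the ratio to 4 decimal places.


original_size = n_symbols * orig_bits = 2362 * 8 = 18896 bits
compressed_size = n_symbols * avg_code_len = 2362 * 6.26 = 14786.12 bits
ratio = original_size / compressed_size = 18896 / 14786.12 = 1.278

Compression ratio = 1.278


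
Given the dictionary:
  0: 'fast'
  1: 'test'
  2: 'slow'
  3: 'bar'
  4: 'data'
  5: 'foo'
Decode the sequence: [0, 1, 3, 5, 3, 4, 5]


Look up each index in the dictionary:
  0 -> 'fast'
  1 -> 'test'
  3 -> 'bar'
  5 -> 'foo'
  3 -> 'bar'
  4 -> 'data'
  5 -> 'foo'

Decoded: "fast test bar foo bar data foo"


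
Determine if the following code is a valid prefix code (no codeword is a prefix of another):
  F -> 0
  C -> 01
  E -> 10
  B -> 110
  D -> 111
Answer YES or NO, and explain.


Checking each pair (does one codeword prefix another?):
  F='0' vs C='01': prefix -- VIOLATION

NO -- this is NOT a valid prefix code. F (0) is a prefix of C (01).


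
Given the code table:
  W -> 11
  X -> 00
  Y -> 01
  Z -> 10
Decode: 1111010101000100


Decoding:
11 -> W
11 -> W
01 -> Y
01 -> Y
01 -> Y
00 -> X
01 -> Y
00 -> X


Result: WWYYYXYX


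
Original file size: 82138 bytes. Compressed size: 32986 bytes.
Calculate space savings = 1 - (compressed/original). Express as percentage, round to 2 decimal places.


ratio = compressed/original = 32986/82138 = 0.401592
savings = 1 - ratio = 1 - 0.401592 = 0.598408
as a percentage: 0.598408 * 100 = 59.84%

Space savings = 1 - 32986/82138 = 59.84%


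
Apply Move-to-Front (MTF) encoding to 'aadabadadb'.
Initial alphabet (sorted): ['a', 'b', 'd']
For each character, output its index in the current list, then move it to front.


MTF encoding:
'a': index 0 in ['a', 'b', 'd'] -> ['a', 'b', 'd']
'a': index 0 in ['a', 'b', 'd'] -> ['a', 'b', 'd']
'd': index 2 in ['a', 'b', 'd'] -> ['d', 'a', 'b']
'a': index 1 in ['d', 'a', 'b'] -> ['a', 'd', 'b']
'b': index 2 in ['a', 'd', 'b'] -> ['b', 'a', 'd']
'a': index 1 in ['b', 'a', 'd'] -> ['a', 'b', 'd']
'd': index 2 in ['a', 'b', 'd'] -> ['d', 'a', 'b']
'a': index 1 in ['d', 'a', 'b'] -> ['a', 'd', 'b']
'd': index 1 in ['a', 'd', 'b'] -> ['d', 'a', 'b']
'b': index 2 in ['d', 'a', 'b'] -> ['b', 'd', 'a']


Output: [0, 0, 2, 1, 2, 1, 2, 1, 1, 2]


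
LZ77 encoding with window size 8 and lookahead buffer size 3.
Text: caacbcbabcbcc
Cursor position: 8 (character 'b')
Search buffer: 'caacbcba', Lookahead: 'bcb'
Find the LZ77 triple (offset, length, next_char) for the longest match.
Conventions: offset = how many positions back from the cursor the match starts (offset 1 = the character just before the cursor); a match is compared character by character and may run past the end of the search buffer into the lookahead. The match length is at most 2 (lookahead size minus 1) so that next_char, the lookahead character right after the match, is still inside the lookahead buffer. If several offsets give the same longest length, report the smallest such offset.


Try each offset into the search buffer:
  offset=1 (pos 7, char 'a'): match length 0
  offset=2 (pos 6, char 'b'): match length 1
  offset=3 (pos 5, char 'c'): match length 0
  offset=4 (pos 4, char 'b'): match length 2
  offset=5 (pos 3, char 'c'): match length 0
  offset=6 (pos 2, char 'a'): match length 0
  offset=7 (pos 1, char 'a'): match length 0
  offset=8 (pos 0, char 'c'): match length 0
Longest match has length 2 at offset 4.
next_char = character at position 8 + 2 = 10 -> 'b'

Best match: offset=4, length=2 (matching 'bc' starting at position 4)
LZ77 triple: (4, 2, 'b')


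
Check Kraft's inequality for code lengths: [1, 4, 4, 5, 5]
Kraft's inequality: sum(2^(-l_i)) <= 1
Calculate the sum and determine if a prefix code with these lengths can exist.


Sum = 2^(-1) + 2^(-4) + 2^(-4) + 2^(-5) + 2^(-5)
    = 0.5 + 0.0625 + 0.0625 + 0.03125 + 0.03125
    = 22/32 = 0.6875
Since 0.6875 <= 1, Kraft's inequality IS satisfied.
A prefix code with these lengths CAN exist.

Kraft sum = 0.6875. Satisfied.


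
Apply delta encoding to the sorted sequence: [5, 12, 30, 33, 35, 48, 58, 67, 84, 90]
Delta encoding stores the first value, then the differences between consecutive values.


First value: 5
Deltas:
  12 - 5 = 7
  30 - 12 = 18
  33 - 30 = 3
  35 - 33 = 2
  48 - 35 = 13
  58 - 48 = 10
  67 - 58 = 9
  84 - 67 = 17
  90 - 84 = 6


Delta encoded: [5, 7, 18, 3, 2, 13, 10, 9, 17, 6]


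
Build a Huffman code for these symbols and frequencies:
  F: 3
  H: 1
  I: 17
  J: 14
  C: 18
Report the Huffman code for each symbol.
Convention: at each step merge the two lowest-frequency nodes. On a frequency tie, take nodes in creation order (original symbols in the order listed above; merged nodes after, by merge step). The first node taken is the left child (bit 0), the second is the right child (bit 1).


Huffman tree construction:
Step 1: Merge H(1) + F(3) = 4
Step 2: Merge (H+F)(4) + J(14) = 18
Step 3: Merge I(17) + C(18) = 35
Step 4: Merge ((H+F)+J)(18) + (I+C)(35) = 53
Read each symbol's code off the tree from the root (left child = 0, right child = 1).

Codes:
  F: 001 (length 3)
  H: 000 (length 3)
  I: 10 (length 2)
  J: 01 (length 2)
  C: 11 (length 2)
Average code length: 110/53 = 2.0755 bits/symbol


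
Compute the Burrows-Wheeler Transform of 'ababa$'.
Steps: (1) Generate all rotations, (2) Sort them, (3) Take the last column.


Rotations (sorted):
  0: $ababa -> last char: a
  1: a$abab -> last char: b
  2: aba$ab -> last char: b
  3: ababa$ -> last char: $
  4: ba$aba -> last char: a
  5: baba$a -> last char: a


BWT = abb$aa


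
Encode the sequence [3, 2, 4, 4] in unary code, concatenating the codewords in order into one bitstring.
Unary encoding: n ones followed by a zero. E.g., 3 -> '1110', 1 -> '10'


Encode each number as n ones followed by a terminating 0:
  3 -> 1110 (4 bits)
  2 -> 110 (3 bits)
  4 -> 11110 (5 bits)
  4 -> 11110 (5 bits)
Total length = 4 + 3 + 5 + 5 = 17 bits.

Unary([3, 2, 4, 4]) = 11101101111011110 (17 bits)


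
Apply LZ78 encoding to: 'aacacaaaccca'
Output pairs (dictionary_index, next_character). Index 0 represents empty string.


LZ78 encoding steps:
Dictionary: {0: ''}
Step 1: w='' (idx 0), next='a' -> output (0, 'a'), add 'a' as idx 1
Step 2: w='a' (idx 1), next='c' -> output (1, 'c'), add 'ac' as idx 2
Step 3: w='ac' (idx 2), next='a' -> output (2, 'a'), add 'aca' as idx 3
Step 4: w='a' (idx 1), next='a' -> output (1, 'a'), add 'aa' as idx 4
Step 5: w='' (idx 0), next='c' -> output (0, 'c'), add 'c' as idx 5
Step 6: w='c' (idx 5), next='c' -> output (5, 'c'), add 'cc' as idx 6
Step 7: w='a' (idx 1), end of input -> output (1, '')


Encoded: [(0, 'a'), (1, 'c'), (2, 'a'), (1, 'a'), (0, 'c'), (5, 'c'), (1, '')]


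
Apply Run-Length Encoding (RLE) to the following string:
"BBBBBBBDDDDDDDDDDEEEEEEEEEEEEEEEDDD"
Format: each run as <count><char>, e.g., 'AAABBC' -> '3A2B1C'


Scanning runs left to right:
  i=0: run of 'B' x 7 -> '7B'
  i=7: run of 'D' x 10 -> '10D'
  i=17: run of 'E' x 15 -> '15E'
  i=32: run of 'D' x 3 -> '3D'

RLE = 7B10D15E3D


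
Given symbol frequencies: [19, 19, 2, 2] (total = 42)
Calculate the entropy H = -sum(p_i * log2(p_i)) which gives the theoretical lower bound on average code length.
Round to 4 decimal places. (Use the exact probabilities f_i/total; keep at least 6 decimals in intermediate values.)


Per-symbol terms -p_i * log2(p_i) with p_i = f_i/42:
  p = 19/42 = 0.452381: log2(p) = -1.144390, -p*log2(p) = 0.517700
  p = 19/42 = 0.452381: log2(p) = -1.144390, -p*log2(p) = 0.517700
  p = 2/42 = 0.047619: log2(p) = -4.392317, -p*log2(p) = 0.209158
  p = 2/42 = 0.047619: log2(p) = -4.392317, -p*log2(p) = 0.209158
H = 0.517700 + 0.517700 + 0.209158 + 0.209158 = 1.453716

H = 1.4537 bits/symbol


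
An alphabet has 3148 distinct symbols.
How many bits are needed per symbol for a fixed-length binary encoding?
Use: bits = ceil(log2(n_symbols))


log2(3148) = 11.6202
Bracket: 2^11 = 2048 < 3148 <= 2^12 = 4096
So ceil(log2(3148)) = 12

bits = ceil(log2(3148)) = ceil(11.6202) = 12 bits


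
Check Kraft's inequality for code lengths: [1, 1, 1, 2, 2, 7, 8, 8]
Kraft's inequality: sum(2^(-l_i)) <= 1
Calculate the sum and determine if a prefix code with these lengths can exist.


Sum = 2^(-1) + 2^(-1) + 2^(-1) + 2^(-2) + 2^(-2) + 2^(-7) + 2^(-8) + 2^(-8)
    = 0.5 + 0.5 + 0.5 + 0.25 + 0.25 + 0.0078125 + 0.00390625 + 0.00390625
    = 516/256 = 2.015625
Since 2.015625 > 1, Kraft's inequality is NOT satisfied.
A prefix code with these lengths CANNOT exist.

Kraft sum = 2.015625. Not satisfied.


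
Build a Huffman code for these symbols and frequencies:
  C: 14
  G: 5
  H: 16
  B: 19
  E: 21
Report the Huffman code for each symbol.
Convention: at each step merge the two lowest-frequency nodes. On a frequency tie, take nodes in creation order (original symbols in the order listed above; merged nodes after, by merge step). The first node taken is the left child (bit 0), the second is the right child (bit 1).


Huffman tree construction:
Step 1: Merge G(5) + C(14) = 19
Step 2: Merge H(16) + B(19) = 35
Step 3: Merge (G+C)(19) + E(21) = 40
Step 4: Merge (H+B)(35) + ((G+C)+E)(40) = 75
Read each symbol's code off the tree from the root (left child = 0, right child = 1).

Codes:
  C: 101 (length 3)
  G: 100 (length 3)
  H: 00 (length 2)
  B: 01 (length 2)
  E: 11 (length 2)
Average code length: 169/75 = 2.2533 bits/symbol


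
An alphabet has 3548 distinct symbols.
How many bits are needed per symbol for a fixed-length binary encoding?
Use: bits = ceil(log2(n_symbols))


log2(3548) = 11.7928
Bracket: 2^11 = 2048 < 3548 <= 2^12 = 4096
So ceil(log2(3548)) = 12

bits = ceil(log2(3548)) = ceil(11.7928) = 12 bits


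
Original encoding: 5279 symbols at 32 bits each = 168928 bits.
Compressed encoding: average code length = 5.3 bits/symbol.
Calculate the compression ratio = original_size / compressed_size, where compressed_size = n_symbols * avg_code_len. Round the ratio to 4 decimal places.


original_size = n_symbols * orig_bits = 5279 * 32 = 168928 bits
compressed_size = n_symbols * avg_code_len = 5279 * 5.3 = 27978.7 bits
ratio = original_size / compressed_size = 168928 / 27978.7 = 6.0377

Compression ratio = 6.0377


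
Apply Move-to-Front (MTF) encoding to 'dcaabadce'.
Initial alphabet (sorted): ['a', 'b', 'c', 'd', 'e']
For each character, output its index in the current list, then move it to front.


MTF encoding:
'd': index 3 in ['a', 'b', 'c', 'd', 'e'] -> ['d', 'a', 'b', 'c', 'e']
'c': index 3 in ['d', 'a', 'b', 'c', 'e'] -> ['c', 'd', 'a', 'b', 'e']
'a': index 2 in ['c', 'd', 'a', 'b', 'e'] -> ['a', 'c', 'd', 'b', 'e']
'a': index 0 in ['a', 'c', 'd', 'b', 'e'] -> ['a', 'c', 'd', 'b', 'e']
'b': index 3 in ['a', 'c', 'd', 'b', 'e'] -> ['b', 'a', 'c', 'd', 'e']
'a': index 1 in ['b', 'a', 'c', 'd', 'e'] -> ['a', 'b', 'c', 'd', 'e']
'd': index 3 in ['a', 'b', 'c', 'd', 'e'] -> ['d', 'a', 'b', 'c', 'e']
'c': index 3 in ['d', 'a', 'b', 'c', 'e'] -> ['c', 'd', 'a', 'b', 'e']
'e': index 4 in ['c', 'd', 'a', 'b', 'e'] -> ['e', 'c', 'd', 'a', 'b']


Output: [3, 3, 2, 0, 3, 1, 3, 3, 4]


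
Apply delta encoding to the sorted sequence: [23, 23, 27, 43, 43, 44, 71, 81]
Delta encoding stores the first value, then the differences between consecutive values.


First value: 23
Deltas:
  23 - 23 = 0
  27 - 23 = 4
  43 - 27 = 16
  43 - 43 = 0
  44 - 43 = 1
  71 - 44 = 27
  81 - 71 = 10


Delta encoded: [23, 0, 4, 16, 0, 1, 27, 10]


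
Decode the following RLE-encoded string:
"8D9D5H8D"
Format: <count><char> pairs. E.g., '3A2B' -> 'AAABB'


Expanding each <count><char> pair:
  8D -> 'DDDDDDDD'
  9D -> 'DDDDDDDDD'
  5H -> 'HHHHH'
  8D -> 'DDDDDDDD'

Decoded = DDDDDDDDDDDDDDDDDHHHHHDDDDDDDD


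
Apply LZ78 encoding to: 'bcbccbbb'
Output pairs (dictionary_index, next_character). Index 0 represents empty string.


LZ78 encoding steps:
Dictionary: {0: ''}
Step 1: w='' (idx 0), next='b' -> output (0, 'b'), add 'b' as idx 1
Step 2: w='' (idx 0), next='c' -> output (0, 'c'), add 'c' as idx 2
Step 3: w='b' (idx 1), next='c' -> output (1, 'c'), add 'bc' as idx 3
Step 4: w='c' (idx 2), next='b' -> output (2, 'b'), add 'cb' as idx 4
Step 5: w='b' (idx 1), next='b' -> output (1, 'b'), add 'bb' as idx 5


Encoded: [(0, 'b'), (0, 'c'), (1, 'c'), (2, 'b'), (1, 'b')]


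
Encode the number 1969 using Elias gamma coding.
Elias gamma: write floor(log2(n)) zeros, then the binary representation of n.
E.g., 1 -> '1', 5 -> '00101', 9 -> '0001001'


num_bits = floor(log2(1969)) + 1 = 11
leading_zeros = num_bits - 1 = 10
binary(1969) = 11110110001

Elias gamma(1969) = '0000000000' + '11110110001' = 000000000011110110001 (21 bits)


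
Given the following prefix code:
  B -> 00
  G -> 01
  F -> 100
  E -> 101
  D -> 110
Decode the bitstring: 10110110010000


Decoding step by step:
Bits 101 -> E
Bits 101 -> E
Bits 100 -> F
Bits 100 -> F
Bits 00 -> B


Decoded message: EEFFB


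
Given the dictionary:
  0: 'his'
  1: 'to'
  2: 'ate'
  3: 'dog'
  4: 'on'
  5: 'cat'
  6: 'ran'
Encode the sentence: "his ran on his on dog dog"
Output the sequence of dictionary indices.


Look up each word in the dictionary:
  'his' -> 0
  'ran' -> 6
  'on' -> 4
  'his' -> 0
  'on' -> 4
  'dog' -> 3
  'dog' -> 3

Encoded: [0, 6, 4, 0, 4, 3, 3]


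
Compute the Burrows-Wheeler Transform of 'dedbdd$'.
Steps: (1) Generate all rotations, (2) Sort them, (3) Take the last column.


Rotations (sorted):
  0: $dedbdd -> last char: d
  1: bdd$ded -> last char: d
  2: d$dedbd -> last char: d
  3: dbdd$de -> last char: e
  4: dd$dedb -> last char: b
  5: dedbdd$ -> last char: $
  6: edbdd$d -> last char: d


BWT = dddeb$d


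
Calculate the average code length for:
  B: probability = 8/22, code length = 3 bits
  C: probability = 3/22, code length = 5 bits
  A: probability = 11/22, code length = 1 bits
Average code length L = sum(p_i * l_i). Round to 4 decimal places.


Weighted contributions p_i * l_i:
  B: (8/22) * 3 = 24/22
  C: (3/22) * 5 = 15/22
  A: (11/22) * 1 = 11/22
Sum = (24 + 15 + 11)/22 = 50/22

L = 50/22 = 2.2727 bits/symbol


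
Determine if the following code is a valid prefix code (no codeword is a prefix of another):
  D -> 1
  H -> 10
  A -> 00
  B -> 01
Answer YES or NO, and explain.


Checking each pair (does one codeword prefix another?):
  D='1' vs H='10': prefix -- VIOLATION

NO -- this is NOT a valid prefix code. D (1) is a prefix of H (10).


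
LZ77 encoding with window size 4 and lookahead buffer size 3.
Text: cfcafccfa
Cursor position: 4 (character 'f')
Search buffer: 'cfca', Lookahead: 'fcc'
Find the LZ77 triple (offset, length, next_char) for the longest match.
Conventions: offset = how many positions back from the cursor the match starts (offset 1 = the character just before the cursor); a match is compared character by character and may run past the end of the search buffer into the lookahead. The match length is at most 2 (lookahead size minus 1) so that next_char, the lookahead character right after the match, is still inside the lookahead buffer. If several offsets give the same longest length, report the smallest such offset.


Try each offset into the search buffer:
  offset=1 (pos 3, char 'a'): match length 0
  offset=2 (pos 2, char 'c'): match length 0
  offset=3 (pos 1, char 'f'): match length 2
  offset=4 (pos 0, char 'c'): match length 0
Longest match has length 2 at offset 3.
next_char = character at position 4 + 2 = 6 -> 'c'

Best match: offset=3, length=2 (matching 'fc' starting at position 1)
LZ77 triple: (3, 2, 'c')


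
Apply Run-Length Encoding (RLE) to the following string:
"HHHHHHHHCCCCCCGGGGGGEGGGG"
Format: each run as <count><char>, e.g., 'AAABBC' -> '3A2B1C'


Scanning runs left to right:
  i=0: run of 'H' x 8 -> '8H'
  i=8: run of 'C' x 6 -> '6C'
  i=14: run of 'G' x 6 -> '6G'
  i=20: run of 'E' x 1 -> '1E'
  i=21: run of 'G' x 4 -> '4G'

RLE = 8H6C6G1E4G


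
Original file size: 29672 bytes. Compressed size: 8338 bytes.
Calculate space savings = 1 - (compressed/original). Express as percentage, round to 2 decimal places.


ratio = compressed/original = 8338/29672 = 0.281006
savings = 1 - ratio = 1 - 0.281006 = 0.718994
as a percentage: 0.718994 * 100 = 71.9%

Space savings = 1 - 8338/29672 = 71.9%


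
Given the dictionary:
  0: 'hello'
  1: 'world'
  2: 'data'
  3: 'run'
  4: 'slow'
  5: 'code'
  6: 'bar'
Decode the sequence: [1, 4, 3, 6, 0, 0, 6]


Look up each index in the dictionary:
  1 -> 'world'
  4 -> 'slow'
  3 -> 'run'
  6 -> 'bar'
  0 -> 'hello'
  0 -> 'hello'
  6 -> 'bar'

Decoded: "world slow run bar hello hello bar"


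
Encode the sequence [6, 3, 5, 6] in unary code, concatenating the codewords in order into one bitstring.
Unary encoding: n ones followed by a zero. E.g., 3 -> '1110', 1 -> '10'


Encode each number as n ones followed by a terminating 0:
  6 -> 1111110 (7 bits)
  3 -> 1110 (4 bits)
  5 -> 111110 (6 bits)
  6 -> 1111110 (7 bits)
Total length = 7 + 4 + 6 + 7 = 24 bits.

Unary([6, 3, 5, 6]) = 111111011101111101111110 (24 bits)


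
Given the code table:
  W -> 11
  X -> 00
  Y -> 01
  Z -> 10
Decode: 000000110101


Decoding:
00 -> X
00 -> X
00 -> X
11 -> W
01 -> Y
01 -> Y


Result: XXXWYY


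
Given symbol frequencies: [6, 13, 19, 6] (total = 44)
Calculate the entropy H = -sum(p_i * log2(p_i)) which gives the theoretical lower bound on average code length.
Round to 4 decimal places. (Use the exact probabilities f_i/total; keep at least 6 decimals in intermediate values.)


Per-symbol terms -p_i * log2(p_i) with p_i = f_i/44:
  p = 6/44 = 0.136364: log2(p) = -2.874469, -p*log2(p) = 0.391973
  p = 13/44 = 0.295455: log2(p) = -1.758992, -p*log2(p) = 0.519702
  p = 19/44 = 0.431818: log2(p) = -1.211504, -p*log2(p) = 0.523149
  p = 6/44 = 0.136364: log2(p) = -2.874469, -p*log2(p) = 0.391973
H = 0.391973 + 0.519702 + 0.523149 + 0.391973 = 1.826797

H = 1.8268 bits/symbol


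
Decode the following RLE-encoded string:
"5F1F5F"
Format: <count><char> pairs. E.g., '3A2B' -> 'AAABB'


Expanding each <count><char> pair:
  5F -> 'FFFFF'
  1F -> 'F'
  5F -> 'FFFFF'

Decoded = FFFFFFFFFFF


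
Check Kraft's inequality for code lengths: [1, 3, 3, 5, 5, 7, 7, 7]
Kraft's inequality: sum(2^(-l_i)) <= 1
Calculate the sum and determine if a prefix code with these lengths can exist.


Sum = 2^(-1) + 2^(-3) + 2^(-3) + 2^(-5) + 2^(-5) + 2^(-7) + 2^(-7) + 2^(-7)
    = 0.5 + 0.125 + 0.125 + 0.03125 + 0.03125 + 0.0078125 + 0.0078125 + 0.0078125
    = 107/128 = 0.8359375
Since 0.8359375 <= 1, Kraft's inequality IS satisfied.
A prefix code with these lengths CAN exist.

Kraft sum = 0.8359375. Satisfied.


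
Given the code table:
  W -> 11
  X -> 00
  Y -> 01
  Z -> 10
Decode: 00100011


Decoding:
00 -> X
10 -> Z
00 -> X
11 -> W


Result: XZXW


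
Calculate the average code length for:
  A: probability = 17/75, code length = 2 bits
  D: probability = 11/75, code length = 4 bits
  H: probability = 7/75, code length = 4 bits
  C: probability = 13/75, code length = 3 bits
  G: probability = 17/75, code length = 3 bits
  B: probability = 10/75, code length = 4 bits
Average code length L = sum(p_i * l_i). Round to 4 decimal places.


Weighted contributions p_i * l_i:
  A: (17/75) * 2 = 34/75
  D: (11/75) * 4 = 44/75
  H: (7/75) * 4 = 28/75
  C: (13/75) * 3 = 39/75
  G: (17/75) * 3 = 51/75
  B: (10/75) * 4 = 40/75
Sum = (34 + 44 + 28 + 39 + 51 + 40)/75 = 236/75

L = 236/75 = 3.1467 bits/symbol


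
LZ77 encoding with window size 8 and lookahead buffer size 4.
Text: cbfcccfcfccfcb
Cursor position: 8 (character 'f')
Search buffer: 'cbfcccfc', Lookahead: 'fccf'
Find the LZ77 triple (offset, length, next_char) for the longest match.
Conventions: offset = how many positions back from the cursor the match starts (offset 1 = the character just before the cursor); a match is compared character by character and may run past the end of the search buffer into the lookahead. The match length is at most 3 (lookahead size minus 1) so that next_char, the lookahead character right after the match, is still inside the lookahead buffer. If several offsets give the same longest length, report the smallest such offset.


Try each offset into the search buffer:
  offset=1 (pos 7, char 'c'): match length 0
  offset=2 (pos 6, char 'f'): match length 2
  offset=3 (pos 5, char 'c'): match length 0
  offset=4 (pos 4, char 'c'): match length 0
  offset=5 (pos 3, char 'c'): match length 0
  offset=6 (pos 2, char 'f'): match length 3
  offset=7 (pos 1, char 'b'): match length 0
  offset=8 (pos 0, char 'c'): match length 0
Longest match has length 3 at offset 6.
next_char = character at position 8 + 3 = 11 -> 'f'

Best match: offset=6, length=3 (matching 'fcc' starting at position 2)
LZ77 triple: (6, 3, 'f')


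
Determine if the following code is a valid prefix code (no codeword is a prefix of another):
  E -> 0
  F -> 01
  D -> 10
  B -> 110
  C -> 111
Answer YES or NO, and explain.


Checking each pair (does one codeword prefix another?):
  E='0' vs F='01': prefix -- VIOLATION

NO -- this is NOT a valid prefix code. E (0) is a prefix of F (01).


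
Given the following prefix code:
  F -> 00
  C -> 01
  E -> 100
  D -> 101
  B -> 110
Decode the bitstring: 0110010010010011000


Decoding step by step:
Bits 01 -> C
Bits 100 -> E
Bits 100 -> E
Bits 100 -> E
Bits 100 -> E
Bits 110 -> B
Bits 00 -> F


Decoded message: CEEEEBF


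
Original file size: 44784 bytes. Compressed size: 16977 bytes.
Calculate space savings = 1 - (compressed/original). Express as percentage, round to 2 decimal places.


ratio = compressed/original = 16977/44784 = 0.379086
savings = 1 - ratio = 1 - 0.379086 = 0.620914
as a percentage: 0.620914 * 100 = 62.09%

Space savings = 1 - 16977/44784 = 62.09%


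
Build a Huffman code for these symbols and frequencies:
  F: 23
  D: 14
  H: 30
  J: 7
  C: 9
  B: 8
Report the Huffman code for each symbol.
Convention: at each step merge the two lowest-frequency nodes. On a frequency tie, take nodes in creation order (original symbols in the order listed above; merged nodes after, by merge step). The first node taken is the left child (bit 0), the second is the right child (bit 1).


Huffman tree construction:
Step 1: Merge J(7) + B(8) = 15
Step 2: Merge C(9) + D(14) = 23
Step 3: Merge (J+B)(15) + F(23) = 38
Step 4: Merge (C+D)(23) + H(30) = 53
Step 5: Merge ((J+B)+F)(38) + ((C+D)+H)(53) = 91
Read each symbol's code off the tree from the root (left child = 0, right child = 1).

Codes:
  F: 01 (length 2)
  D: 101 (length 3)
  H: 11 (length 2)
  J: 000 (length 3)
  C: 100 (length 3)
  B: 001 (length 3)
Average code length: 220/91 = 2.4176 bits/symbol


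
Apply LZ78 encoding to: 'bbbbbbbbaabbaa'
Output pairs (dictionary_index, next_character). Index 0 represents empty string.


LZ78 encoding steps:
Dictionary: {0: ''}
Step 1: w='' (idx 0), next='b' -> output (0, 'b'), add 'b' as idx 1
Step 2: w='b' (idx 1), next='b' -> output (1, 'b'), add 'bb' as idx 2
Step 3: w='bb' (idx 2), next='b' -> output (2, 'b'), add 'bbb' as idx 3
Step 4: w='bb' (idx 2), next='a' -> output (2, 'a'), add 'bba' as idx 4
Step 5: w='' (idx 0), next='a' -> output (0, 'a'), add 'a' as idx 5
Step 6: w='bba' (idx 4), next='a' -> output (4, 'a'), add 'bbaa' as idx 6


Encoded: [(0, 'b'), (1, 'b'), (2, 'b'), (2, 'a'), (0, 'a'), (4, 'a')]


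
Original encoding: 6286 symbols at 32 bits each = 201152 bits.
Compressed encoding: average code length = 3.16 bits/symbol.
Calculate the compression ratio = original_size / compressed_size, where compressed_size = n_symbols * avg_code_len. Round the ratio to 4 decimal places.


original_size = n_symbols * orig_bits = 6286 * 32 = 201152 bits
compressed_size = n_symbols * avg_code_len = 6286 * 3.16 = 19863.76 bits
ratio = original_size / compressed_size = 201152 / 19863.76 = 10.1266

Compression ratio = 10.1266


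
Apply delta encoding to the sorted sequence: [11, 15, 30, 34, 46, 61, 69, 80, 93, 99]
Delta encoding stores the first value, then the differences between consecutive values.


First value: 11
Deltas:
  15 - 11 = 4
  30 - 15 = 15
  34 - 30 = 4
  46 - 34 = 12
  61 - 46 = 15
  69 - 61 = 8
  80 - 69 = 11
  93 - 80 = 13
  99 - 93 = 6


Delta encoded: [11, 4, 15, 4, 12, 15, 8, 11, 13, 6]


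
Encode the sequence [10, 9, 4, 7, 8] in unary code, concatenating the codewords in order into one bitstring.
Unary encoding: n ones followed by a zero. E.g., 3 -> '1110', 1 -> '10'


Encode each number as n ones followed by a terminating 0:
  10 -> 11111111110 (11 bits)
  9 -> 1111111110 (10 bits)
  4 -> 11110 (5 bits)
  7 -> 11111110 (8 bits)
  8 -> 111111110 (9 bits)
Total length = 11 + 10 + 5 + 8 + 9 = 43 bits.

Unary([10, 9, 4, 7, 8]) = 1111111111011111111101111011111110111111110 (43 bits)


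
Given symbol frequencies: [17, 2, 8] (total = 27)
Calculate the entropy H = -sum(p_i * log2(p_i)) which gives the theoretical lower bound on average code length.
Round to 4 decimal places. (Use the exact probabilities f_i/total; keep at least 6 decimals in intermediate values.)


Per-symbol terms -p_i * log2(p_i) with p_i = f_i/27:
  p = 17/27 = 0.629630: log2(p) = -0.667425, -p*log2(p) = 0.420230
  p = 2/27 = 0.074074: log2(p) = -3.754888, -p*log2(p) = 0.278140
  p = 8/27 = 0.296296: log2(p) = -1.754888, -p*log2(p) = 0.519967
H = 0.420230 + 0.278140 + 0.519967 = 1.218337

H = 1.2183 bits/symbol


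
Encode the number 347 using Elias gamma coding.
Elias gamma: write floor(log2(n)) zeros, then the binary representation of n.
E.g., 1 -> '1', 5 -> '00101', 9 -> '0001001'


num_bits = floor(log2(347)) + 1 = 9
leading_zeros = num_bits - 1 = 8
binary(347) = 101011011

Elias gamma(347) = '00000000' + '101011011' = 00000000101011011 (17 bits)


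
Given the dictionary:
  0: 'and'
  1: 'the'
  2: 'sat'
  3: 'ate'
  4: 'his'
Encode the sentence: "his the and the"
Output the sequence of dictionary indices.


Look up each word in the dictionary:
  'his' -> 4
  'the' -> 1
  'and' -> 0
  'the' -> 1

Encoded: [4, 1, 0, 1]


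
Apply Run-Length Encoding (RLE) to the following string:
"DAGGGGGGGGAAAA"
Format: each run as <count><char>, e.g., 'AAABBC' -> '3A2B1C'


Scanning runs left to right:
  i=0: run of 'D' x 1 -> '1D'
  i=1: run of 'A' x 1 -> '1A'
  i=2: run of 'G' x 8 -> '8G'
  i=10: run of 'A' x 4 -> '4A'

RLE = 1D1A8G4A


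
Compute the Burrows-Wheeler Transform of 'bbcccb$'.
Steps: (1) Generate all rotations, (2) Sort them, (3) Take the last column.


Rotations (sorted):
  0: $bbcccb -> last char: b
  1: b$bbccc -> last char: c
  2: bbcccb$ -> last char: $
  3: bcccb$b -> last char: b
  4: cb$bbcc -> last char: c
  5: ccb$bbc -> last char: c
  6: cccb$bb -> last char: b


BWT = bc$bccb


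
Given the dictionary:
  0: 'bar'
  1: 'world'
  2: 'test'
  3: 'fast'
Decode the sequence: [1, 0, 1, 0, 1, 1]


Look up each index in the dictionary:
  1 -> 'world'
  0 -> 'bar'
  1 -> 'world'
  0 -> 'bar'
  1 -> 'world'
  1 -> 'world'

Decoded: "world bar world bar world world"


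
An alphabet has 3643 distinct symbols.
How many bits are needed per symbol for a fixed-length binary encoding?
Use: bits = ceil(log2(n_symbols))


log2(3643) = 11.8309
Bracket: 2^11 = 2048 < 3643 <= 2^12 = 4096
So ceil(log2(3643)) = 12

bits = ceil(log2(3643)) = ceil(11.8309) = 12 bits


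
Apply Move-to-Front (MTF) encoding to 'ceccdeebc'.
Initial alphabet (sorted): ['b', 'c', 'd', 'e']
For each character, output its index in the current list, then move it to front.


MTF encoding:
'c': index 1 in ['b', 'c', 'd', 'e'] -> ['c', 'b', 'd', 'e']
'e': index 3 in ['c', 'b', 'd', 'e'] -> ['e', 'c', 'b', 'd']
'c': index 1 in ['e', 'c', 'b', 'd'] -> ['c', 'e', 'b', 'd']
'c': index 0 in ['c', 'e', 'b', 'd'] -> ['c', 'e', 'b', 'd']
'd': index 3 in ['c', 'e', 'b', 'd'] -> ['d', 'c', 'e', 'b']
'e': index 2 in ['d', 'c', 'e', 'b'] -> ['e', 'd', 'c', 'b']
'e': index 0 in ['e', 'd', 'c', 'b'] -> ['e', 'd', 'c', 'b']
'b': index 3 in ['e', 'd', 'c', 'b'] -> ['b', 'e', 'd', 'c']
'c': index 3 in ['b', 'e', 'd', 'c'] -> ['c', 'b', 'e', 'd']


Output: [1, 3, 1, 0, 3, 2, 0, 3, 3]


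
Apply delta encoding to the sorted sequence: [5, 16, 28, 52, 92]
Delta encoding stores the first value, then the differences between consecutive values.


First value: 5
Deltas:
  16 - 5 = 11
  28 - 16 = 12
  52 - 28 = 24
  92 - 52 = 40


Delta encoded: [5, 11, 12, 24, 40]


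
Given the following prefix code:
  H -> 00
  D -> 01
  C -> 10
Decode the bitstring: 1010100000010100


Decoding step by step:
Bits 10 -> C
Bits 10 -> C
Bits 10 -> C
Bits 00 -> H
Bits 00 -> H
Bits 01 -> D
Bits 01 -> D
Bits 00 -> H


Decoded message: CCCHHDDH


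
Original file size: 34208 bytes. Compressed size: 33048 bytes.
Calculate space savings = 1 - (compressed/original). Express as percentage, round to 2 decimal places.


ratio = compressed/original = 33048/34208 = 0.96609
savings = 1 - ratio = 1 - 0.96609 = 0.03391
as a percentage: 0.03391 * 100 = 3.39%

Space savings = 1 - 33048/34208 = 3.39%


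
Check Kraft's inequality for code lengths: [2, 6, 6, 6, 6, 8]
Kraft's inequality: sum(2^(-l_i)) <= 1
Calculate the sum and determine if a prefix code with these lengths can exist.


Sum = 2^(-2) + 2^(-6) + 2^(-6) + 2^(-6) + 2^(-6) + 2^(-8)
    = 0.25 + 0.015625 + 0.015625 + 0.015625 + 0.015625 + 0.00390625
    = 81/256 = 0.31640625
Since 0.31640625 <= 1, Kraft's inequality IS satisfied.
A prefix code with these lengths CAN exist.

Kraft sum = 0.31640625. Satisfied.


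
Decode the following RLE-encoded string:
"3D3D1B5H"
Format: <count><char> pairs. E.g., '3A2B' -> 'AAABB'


Expanding each <count><char> pair:
  3D -> 'DDD'
  3D -> 'DDD'
  1B -> 'B'
  5H -> 'HHHHH'

Decoded = DDDDDDBHHHHH


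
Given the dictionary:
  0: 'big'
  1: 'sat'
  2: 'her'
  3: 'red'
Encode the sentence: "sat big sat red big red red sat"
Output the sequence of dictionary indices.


Look up each word in the dictionary:
  'sat' -> 1
  'big' -> 0
  'sat' -> 1
  'red' -> 3
  'big' -> 0
  'red' -> 3
  'red' -> 3
  'sat' -> 1

Encoded: [1, 0, 1, 3, 0, 3, 3, 1]


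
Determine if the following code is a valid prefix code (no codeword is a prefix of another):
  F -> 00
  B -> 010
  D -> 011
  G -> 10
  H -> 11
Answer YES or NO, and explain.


Checking each pair (does one codeword prefix another?):
  F='00' vs B='010': no prefix
  F='00' vs D='011': no prefix
  F='00' vs G='10': no prefix
  F='00' vs H='11': no prefix
  B='010' vs F='00': no prefix
  B='010' vs D='011': no prefix
  B='010' vs G='10': no prefix
  B='010' vs H='11': no prefix
  D='011' vs F='00': no prefix
  D='011' vs B='010': no prefix
  D='011' vs G='10': no prefix
  D='011' vs H='11': no prefix
  G='10' vs F='00': no prefix
  G='10' vs B='010': no prefix
  G='10' vs D='011': no prefix
  G='10' vs H='11': no prefix
  H='11' vs F='00': no prefix
  H='11' vs B='010': no prefix
  H='11' vs D='011': no prefix
  H='11' vs G='10': no prefix
No violation found over all pairs.

YES -- this is a valid prefix code. No codeword is a prefix of any other codeword.


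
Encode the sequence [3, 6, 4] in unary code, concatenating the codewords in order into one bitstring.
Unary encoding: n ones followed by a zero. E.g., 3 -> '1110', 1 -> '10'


Encode each number as n ones followed by a terminating 0:
  3 -> 1110 (4 bits)
  6 -> 1111110 (7 bits)
  4 -> 11110 (5 bits)
Total length = 4 + 7 + 5 = 16 bits.

Unary([3, 6, 4]) = 1110111111011110 (16 bits)


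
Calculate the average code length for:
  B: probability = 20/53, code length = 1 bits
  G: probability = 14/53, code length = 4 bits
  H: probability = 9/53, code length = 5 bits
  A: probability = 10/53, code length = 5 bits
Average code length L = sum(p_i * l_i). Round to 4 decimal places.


Weighted contributions p_i * l_i:
  B: (20/53) * 1 = 20/53
  G: (14/53) * 4 = 56/53
  H: (9/53) * 5 = 45/53
  A: (10/53) * 5 = 50/53
Sum = (20 + 56 + 45 + 50)/53 = 171/53

L = 171/53 = 3.2264 bits/symbol


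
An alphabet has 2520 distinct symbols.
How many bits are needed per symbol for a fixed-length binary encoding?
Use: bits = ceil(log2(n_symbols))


log2(2520) = 11.2992
Bracket: 2^11 = 2048 < 2520 <= 2^12 = 4096
So ceil(log2(2520)) = 12

bits = ceil(log2(2520)) = ceil(11.2992) = 12 bits


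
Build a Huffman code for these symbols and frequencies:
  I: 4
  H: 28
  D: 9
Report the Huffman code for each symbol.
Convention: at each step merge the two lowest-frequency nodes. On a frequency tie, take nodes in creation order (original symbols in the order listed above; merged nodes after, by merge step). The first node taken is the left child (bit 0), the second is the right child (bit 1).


Huffman tree construction:
Step 1: Merge I(4) + D(9) = 13
Step 2: Merge (I+D)(13) + H(28) = 41
Read each symbol's code off the tree from the root (left child = 0, right child = 1).

Codes:
  I: 00 (length 2)
  H: 1 (length 1)
  D: 01 (length 2)
Average code length: 54/41 = 1.3171 bits/symbol


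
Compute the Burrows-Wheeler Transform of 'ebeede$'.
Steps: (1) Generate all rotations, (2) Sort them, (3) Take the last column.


Rotations (sorted):
  0: $ebeede -> last char: e
  1: beede$e -> last char: e
  2: de$ebee -> last char: e
  3: e$ebeed -> last char: d
  4: ebeede$ -> last char: $
  5: ede$ebe -> last char: e
  6: eede$eb -> last char: b


BWT = eeed$eb


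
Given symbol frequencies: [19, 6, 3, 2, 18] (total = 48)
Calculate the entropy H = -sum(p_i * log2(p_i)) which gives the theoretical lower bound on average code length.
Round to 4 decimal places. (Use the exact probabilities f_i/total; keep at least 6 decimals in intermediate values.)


Per-symbol terms -p_i * log2(p_i) with p_i = f_i/48:
  p = 19/48 = 0.395833: log2(p) = -1.337035, -p*log2(p) = 0.529243
  p = 6/48 = 0.125000: log2(p) = -3.000000, -p*log2(p) = 0.375000
  p = 3/48 = 0.062500: log2(p) = -4.000000, -p*log2(p) = 0.250000
  p = 2/48 = 0.041667: log2(p) = -4.584963, -p*log2(p) = 0.191040
  p = 18/48 = 0.375000: log2(p) = -1.415037, -p*log2(p) = 0.530639
H = 0.529243 + 0.375000 + 0.250000 + 0.191040 + 0.530639 = 1.875922

H = 1.8759 bits/symbol


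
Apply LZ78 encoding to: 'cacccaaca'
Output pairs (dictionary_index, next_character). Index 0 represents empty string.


LZ78 encoding steps:
Dictionary: {0: ''}
Step 1: w='' (idx 0), next='c' -> output (0, 'c'), add 'c' as idx 1
Step 2: w='' (idx 0), next='a' -> output (0, 'a'), add 'a' as idx 2
Step 3: w='c' (idx 1), next='c' -> output (1, 'c'), add 'cc' as idx 3
Step 4: w='c' (idx 1), next='a' -> output (1, 'a'), add 'ca' as idx 4
Step 5: w='a' (idx 2), next='c' -> output (2, 'c'), add 'ac' as idx 5
Step 6: w='a' (idx 2), end of input -> output (2, '')


Encoded: [(0, 'c'), (0, 'a'), (1, 'c'), (1, 'a'), (2, 'c'), (2, '')]


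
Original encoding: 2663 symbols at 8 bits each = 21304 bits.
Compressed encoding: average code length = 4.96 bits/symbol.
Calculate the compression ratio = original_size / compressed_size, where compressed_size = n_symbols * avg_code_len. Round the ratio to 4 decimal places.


original_size = n_symbols * orig_bits = 2663 * 8 = 21304 bits
compressed_size = n_symbols * avg_code_len = 2663 * 4.96 = 13208.48 bits
ratio = original_size / compressed_size = 21304 / 13208.48 = 1.6129

Compression ratio = 1.6129


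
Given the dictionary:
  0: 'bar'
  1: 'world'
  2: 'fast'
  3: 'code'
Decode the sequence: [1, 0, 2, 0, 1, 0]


Look up each index in the dictionary:
  1 -> 'world'
  0 -> 'bar'
  2 -> 'fast'
  0 -> 'bar'
  1 -> 'world'
  0 -> 'bar'

Decoded: "world bar fast bar world bar"


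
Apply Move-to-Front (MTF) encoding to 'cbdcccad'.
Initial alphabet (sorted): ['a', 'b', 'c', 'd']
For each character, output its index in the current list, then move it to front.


MTF encoding:
'c': index 2 in ['a', 'b', 'c', 'd'] -> ['c', 'a', 'b', 'd']
'b': index 2 in ['c', 'a', 'b', 'd'] -> ['b', 'c', 'a', 'd']
'd': index 3 in ['b', 'c', 'a', 'd'] -> ['d', 'b', 'c', 'a']
'c': index 2 in ['d', 'b', 'c', 'a'] -> ['c', 'd', 'b', 'a']
'c': index 0 in ['c', 'd', 'b', 'a'] -> ['c', 'd', 'b', 'a']
'c': index 0 in ['c', 'd', 'b', 'a'] -> ['c', 'd', 'b', 'a']
'a': index 3 in ['c', 'd', 'b', 'a'] -> ['a', 'c', 'd', 'b']
'd': index 2 in ['a', 'c', 'd', 'b'] -> ['d', 'a', 'c', 'b']


Output: [2, 2, 3, 2, 0, 0, 3, 2]


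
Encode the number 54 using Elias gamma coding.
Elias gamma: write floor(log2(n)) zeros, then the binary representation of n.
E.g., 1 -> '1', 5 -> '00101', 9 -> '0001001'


num_bits = floor(log2(54)) + 1 = 6
leading_zeros = num_bits - 1 = 5
binary(54) = 110110

Elias gamma(54) = '00000' + '110110' = 00000110110 (11 bits)


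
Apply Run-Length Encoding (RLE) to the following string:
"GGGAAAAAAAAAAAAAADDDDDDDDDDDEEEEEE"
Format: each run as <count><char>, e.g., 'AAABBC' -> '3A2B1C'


Scanning runs left to right:
  i=0: run of 'G' x 3 -> '3G'
  i=3: run of 'A' x 14 -> '14A'
  i=17: run of 'D' x 11 -> '11D'
  i=28: run of 'E' x 6 -> '6E'

RLE = 3G14A11D6E


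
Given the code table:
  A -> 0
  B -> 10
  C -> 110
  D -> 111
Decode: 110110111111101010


Decoding:
110 -> C
110 -> C
111 -> D
111 -> D
10 -> B
10 -> B
10 -> B


Result: CCDDBBB


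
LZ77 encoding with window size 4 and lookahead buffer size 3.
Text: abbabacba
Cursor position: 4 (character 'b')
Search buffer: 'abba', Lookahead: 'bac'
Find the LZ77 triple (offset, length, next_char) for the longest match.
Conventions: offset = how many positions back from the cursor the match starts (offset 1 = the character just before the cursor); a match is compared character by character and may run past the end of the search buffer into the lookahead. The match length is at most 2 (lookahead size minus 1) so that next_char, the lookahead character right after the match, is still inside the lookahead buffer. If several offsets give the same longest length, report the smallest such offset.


Try each offset into the search buffer:
  offset=1 (pos 3, char 'a'): match length 0
  offset=2 (pos 2, char 'b'): match length 2
  offset=3 (pos 1, char 'b'): match length 1
  offset=4 (pos 0, char 'a'): match length 0
Longest match has length 2 at offset 2.
next_char = character at position 4 + 2 = 6 -> 'c'

Best match: offset=2, length=2 (matching 'ba' starting at position 2)
LZ77 triple: (2, 2, 'c')


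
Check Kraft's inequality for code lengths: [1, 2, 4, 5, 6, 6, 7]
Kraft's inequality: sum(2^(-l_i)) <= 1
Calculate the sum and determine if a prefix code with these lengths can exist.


Sum = 2^(-1) + 2^(-2) + 2^(-4) + 2^(-5) + 2^(-6) + 2^(-6) + 2^(-7)
    = 0.5 + 0.25 + 0.0625 + 0.03125 + 0.015625 + 0.015625 + 0.0078125
    = 113/128 = 0.8828125
Since 0.8828125 <= 1, Kraft's inequality IS satisfied.
A prefix code with these lengths CAN exist.

Kraft sum = 0.8828125. Satisfied.
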